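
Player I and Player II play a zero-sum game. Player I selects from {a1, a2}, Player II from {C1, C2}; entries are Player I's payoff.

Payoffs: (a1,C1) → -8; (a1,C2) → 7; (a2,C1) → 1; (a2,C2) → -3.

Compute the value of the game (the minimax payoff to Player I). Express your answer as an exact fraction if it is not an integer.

-17/19

Row minima: a1 → -8, a2 → -3; maximin = -3.
Column maxima: C1 → 1, C2 → 7; minimax = 1.
-3 ≠ 1, so there is no saddle point; optimal play is mixed.
Let Player I play a1 with probability p. Expected payoff against C1: (-8)p + 1(1−p) = −9p + 1; against C2: 7p + (-3)(1−p) = 10p − 3.
Setting these equal: −9p + 1 = 10p − 3 ⇒ −19p = -4 ⇒ p = 4/19, and the value is (-9)·(4/19) + 1 = -17/19.
For Player II: with q = P(C1), equating a1's and a2's payoffs gives −15q + 7 = 4q − 3 ⇒ q = 10/19.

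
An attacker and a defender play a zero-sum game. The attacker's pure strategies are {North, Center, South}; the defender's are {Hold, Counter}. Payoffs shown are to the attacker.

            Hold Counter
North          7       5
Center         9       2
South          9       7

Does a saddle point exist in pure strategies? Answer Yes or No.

Yes

Row minima: North → 5, Center → 2, South → 7; maximin = 7.
Column maxima: Hold → 9, Counter → 7; minimax = 7.
maximin = minimax = 7, so a saddle point exists.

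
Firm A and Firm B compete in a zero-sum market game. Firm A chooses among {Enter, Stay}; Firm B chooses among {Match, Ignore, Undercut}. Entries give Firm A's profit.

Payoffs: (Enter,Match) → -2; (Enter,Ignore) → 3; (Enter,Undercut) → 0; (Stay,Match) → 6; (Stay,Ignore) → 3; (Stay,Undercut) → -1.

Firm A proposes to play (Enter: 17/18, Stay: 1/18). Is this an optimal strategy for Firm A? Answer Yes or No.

Against Match this mix gives (17/18)·(-2) + (1/18)·6 = -14/9.
Against Ignore this mix gives (17/18)·3 + (1/18)·3 = 3.
Against Undercut this mix gives (17/18)·0 + (1/18)·(-1) = -1/18.
Firm B will play Match, holding Firm A to -14/9. Shifting weight toward the row that does better against Match would raise this floor (the equalizing mix achieves -2/9 against both Match and Undercut), so the proposed strategy is not optimal.

No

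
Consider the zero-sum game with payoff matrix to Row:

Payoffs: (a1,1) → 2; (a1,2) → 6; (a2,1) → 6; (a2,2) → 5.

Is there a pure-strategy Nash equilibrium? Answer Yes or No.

Row minima: a1 → 2, a2 → 5; maximin = 5.
Column maxima: 1 → 6, 2 → 6; minimax = 6.
5 ≠ 6, so no pure-strategy equilibrium exists.

No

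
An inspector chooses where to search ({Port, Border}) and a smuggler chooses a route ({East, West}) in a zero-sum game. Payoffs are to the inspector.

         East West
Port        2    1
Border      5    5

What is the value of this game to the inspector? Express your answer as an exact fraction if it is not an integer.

5

Row minima: Port → 1, Border → 5; maximin = 5.
Column maxima: East → 5, West → 5; minimax = 5.
Since maximin = minimax = 5, there is a saddle point and the value is 5.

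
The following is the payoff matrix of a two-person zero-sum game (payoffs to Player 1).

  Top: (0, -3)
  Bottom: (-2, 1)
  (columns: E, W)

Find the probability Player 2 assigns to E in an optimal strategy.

Row minima: Top → -3, Bottom → -2; maximin = -2.
Column maxima: E → 0, W → 1; minimax = 0.
-2 ≠ 0, so there is no saddle point; optimal play is mixed.
Let Player 1 play Top with probability p. Expected payoff against E: 0p + (-2)(1−p) = 2p − 2; against W: (-3)p + 1(1−p) = −4p + 1.
Setting these equal: 2p − 2 = −4p + 1 ⇒ 6p = 3 ⇒ p = 1/2, and the value is (2)·(1/2) − 2 = -1.
For Player 2: with q = P(E), equating Top's and Bottom's payoffs gives 3q − 3 = −3q + 1 ⇒ q = 2/3.

2/3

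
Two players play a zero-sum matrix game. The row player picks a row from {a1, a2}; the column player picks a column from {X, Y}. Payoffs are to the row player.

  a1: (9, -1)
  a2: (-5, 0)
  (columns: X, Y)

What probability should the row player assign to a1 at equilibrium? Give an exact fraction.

Row minima: a1 → -1, a2 → -5; maximin = -1.
Column maxima: X → 9, Y → 0; minimax = 0.
-1 ≠ 0, so there is no saddle point; optimal play is mixed.
Let the row player play a1 with probability p. Expected payoff against X: 9p + (-5)(1−p) = 14p − 5; against Y: (-1)p + 0(1−p) = −p.
Setting these equal: 14p − 5 = −p ⇒ 15p = 5 ⇒ p = 1/3, and the value is (14)·(1/3) − 5 = -1/3.
For the column player: with q = P(X), equating a1's and a2's payoffs gives 10q − 1 = −5q ⇒ q = 1/15.

1/3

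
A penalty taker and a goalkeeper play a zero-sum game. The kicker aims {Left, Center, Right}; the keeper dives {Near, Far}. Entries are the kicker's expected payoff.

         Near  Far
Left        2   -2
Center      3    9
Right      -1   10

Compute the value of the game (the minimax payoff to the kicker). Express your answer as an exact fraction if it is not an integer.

3

Row minima: Left → -2, Center → 3, Right → -1; maximin = 3.
Column maxima: Near → 3, Far → 10; minimax = 3.
Since maximin = minimax = 3, there is a saddle point and the value is 3.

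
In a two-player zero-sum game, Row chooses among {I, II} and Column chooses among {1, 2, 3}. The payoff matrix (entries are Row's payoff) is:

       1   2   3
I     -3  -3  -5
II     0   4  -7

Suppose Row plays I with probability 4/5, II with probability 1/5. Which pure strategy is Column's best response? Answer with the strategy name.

If Column plays 1, Row's expected payoff is (4/5)·(-3) + (1/5)·0 = -12/5.
If Column plays 2, Row's expected payoff is (4/5)·(-3) + (1/5)·4 = -8/5.
If Column plays 3, Row's expected payoff is (4/5)·(-5) + (1/5)·(-7) = -27/5.
Column minimizes Row's payoff; the smallest is -27/5, so the best response is 3.

3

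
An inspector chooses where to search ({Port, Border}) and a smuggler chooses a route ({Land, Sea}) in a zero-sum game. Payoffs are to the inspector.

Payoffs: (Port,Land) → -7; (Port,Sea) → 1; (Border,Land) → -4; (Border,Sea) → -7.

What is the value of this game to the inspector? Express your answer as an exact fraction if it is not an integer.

-53/11

Row minima: Port → -7, Border → -7; maximin = -7.
Column maxima: Land → -4, Sea → 1; minimax = -4.
-7 ≠ -4, so there is no saddle point; optimal play is mixed.
Let the inspector play Port with probability p. Expected payoff against Land: (-7)p + (-4)(1−p) = −3p − 4; against Sea: 1p + (-7)(1−p) = 8p − 7.
Setting these equal: −3p − 4 = 8p − 7 ⇒ −11p = -3 ⇒ p = 3/11, and the value is (-3)·(3/11) − 4 = -53/11.
For the smuggler: with q = P(Land), equating Port's and Border's payoffs gives −8q + 1 = 3q − 7 ⇒ q = 8/11.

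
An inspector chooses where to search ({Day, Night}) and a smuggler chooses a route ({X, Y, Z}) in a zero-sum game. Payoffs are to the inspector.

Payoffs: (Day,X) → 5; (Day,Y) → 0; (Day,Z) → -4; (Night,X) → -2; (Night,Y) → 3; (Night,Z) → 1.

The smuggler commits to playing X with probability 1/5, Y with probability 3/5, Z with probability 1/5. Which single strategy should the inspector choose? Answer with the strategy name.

Expected payoff of Day: (1/5)·5 + (3/5)·0 + (1/5)·(-4) = 1/5.
Expected payoff of Night: (1/5)·(-2) + (3/5)·3 + (1/5)·1 = 8/5.
The largest is 8/5, so the inspector's best response is Night.

Night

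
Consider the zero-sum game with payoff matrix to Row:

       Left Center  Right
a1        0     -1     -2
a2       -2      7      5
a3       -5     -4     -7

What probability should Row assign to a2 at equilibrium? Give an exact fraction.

Row minima: a1 → -2, a2 → -2, a3 → -7; maximin = -2.
Column maxima: Left → 0, Center → 7, Right → 5; minimax = 0.
-2 ≠ 0, so there is no saddle point; optimal play is mixed.
a3 is strictly dominated by a1, so Row never plays it.
Center is strictly dominated by Right (it gives Row strictly more in every row), so Column never plays it.
On the remaining 2×2 (a1, a2 vs Left, Right):
Let Row play a1 with probability p. Expected payoff against Left: 0p + (-2)(1−p) = 2p − 2; against Right: (-2)p + 5(1−p) = −7p + 5.
Setting these equal: 2p − 2 = −7p + 5 ⇒ 9p = 7 ⇒ p = 7/9, and the value is (2)·(7/9) − 2 = -4/9.
For Column: with q = P(Left), equating a1's and a2's payoffs gives 2q − 2 = −7q + 5 ⇒ q = 7/9.

2/9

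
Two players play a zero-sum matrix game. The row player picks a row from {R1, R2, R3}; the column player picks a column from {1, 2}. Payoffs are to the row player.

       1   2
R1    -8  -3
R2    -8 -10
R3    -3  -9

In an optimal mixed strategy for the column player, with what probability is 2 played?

5/11

Row minima: R1 → -8, R2 → -10, R3 → -9; maximin = -8.
Column maxima: 1 → -3, 2 → -3; minimax = -3.
-8 ≠ -3, so there is no saddle point; optimal play is mixed.
R2 is strictly dominated by R3, so the row player never plays it.
On the remaining 2×2 (R1, R3 vs 1, 2):
Let the row player play R1 with probability p. Expected payoff against 1: (-8)p + (-3)(1−p) = −5p − 3; against 2: (-3)p + (-9)(1−p) = 6p − 9.
Setting these equal: −5p − 3 = 6p − 9 ⇒ −11p = -6 ⇒ p = 6/11, and the value is (-5)·(6/11) − 3 = -63/11.
For the column player: with q = P(1), equating R1's and R3's payoffs gives −5q − 3 = 6q − 9 ⇒ q = 6/11.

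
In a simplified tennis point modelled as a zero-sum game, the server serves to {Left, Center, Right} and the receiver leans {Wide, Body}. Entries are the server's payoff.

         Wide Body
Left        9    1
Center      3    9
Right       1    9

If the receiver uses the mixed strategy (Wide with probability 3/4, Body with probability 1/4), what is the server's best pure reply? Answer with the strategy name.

Expected payoff of Left: (3/4)·9 + (1/4)·1 = 7.
Expected payoff of Center: (3/4)·3 + (1/4)·9 = 9/2.
Expected payoff of Right: (3/4)·1 + (1/4)·9 = 3.
The largest is 7, so the server's best response is Left.

Left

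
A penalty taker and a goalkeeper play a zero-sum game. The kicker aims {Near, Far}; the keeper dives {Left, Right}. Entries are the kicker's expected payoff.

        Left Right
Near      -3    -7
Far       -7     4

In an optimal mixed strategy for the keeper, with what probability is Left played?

Row minima: Near → -7, Far → -7; maximin = -7.
Column maxima: Left → -3, Right → 4; minimax = -3.
-7 ≠ -3, so there is no saddle point; optimal play is mixed.
Let the kicker play Near with probability p. Expected payoff against Left: (-3)p + (-7)(1−p) = 4p − 7; against Right: (-7)p + 4(1−p) = −11p + 4.
Setting these equal: 4p − 7 = −11p + 4 ⇒ 15p = 11 ⇒ p = 11/15, and the value is (4)·(11/15) − 7 = -61/15.
For the keeper: with q = P(Left), equating Near's and Far's payoffs gives 4q − 7 = −11q + 4 ⇒ q = 11/15.

11/15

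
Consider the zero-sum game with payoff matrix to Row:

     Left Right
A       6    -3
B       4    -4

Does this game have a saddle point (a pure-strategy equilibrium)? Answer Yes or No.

Yes

Row minima: A → -3, B → -4; maximin = -3.
Column maxima: Left → 6, Right → -3; minimax = -3.
maximin = minimax = -3, so a saddle point exists.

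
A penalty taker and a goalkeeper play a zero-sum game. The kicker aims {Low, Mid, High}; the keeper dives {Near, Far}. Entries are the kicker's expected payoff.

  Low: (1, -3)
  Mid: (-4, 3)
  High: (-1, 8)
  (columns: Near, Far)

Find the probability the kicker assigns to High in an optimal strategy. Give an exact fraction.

Row minima: Low → -3, Mid → -4, High → -1; maximin = -1.
Column maxima: Near → 1, Far → 8; minimax = 1.
-1 ≠ 1, so there is no saddle point; optimal play is mixed.
Mid is strictly dominated by High, so the kicker never plays it.
On the remaining 2×2 (Low, High vs Near, Far):
Let the kicker play Low with probability p. Expected payoff against Near: 1p + (-1)(1−p) = 2p − 1; against Far: (-3)p + 8(1−p) = −11p + 8.
Setting these equal: 2p − 1 = −11p + 8 ⇒ 13p = 9 ⇒ p = 9/13, and the value is (2)·(9/13) − 1 = 5/13.
For the keeper: with q = P(Near), equating Low's and High's payoffs gives 4q − 3 = −9q + 8 ⇒ q = 11/13.

4/13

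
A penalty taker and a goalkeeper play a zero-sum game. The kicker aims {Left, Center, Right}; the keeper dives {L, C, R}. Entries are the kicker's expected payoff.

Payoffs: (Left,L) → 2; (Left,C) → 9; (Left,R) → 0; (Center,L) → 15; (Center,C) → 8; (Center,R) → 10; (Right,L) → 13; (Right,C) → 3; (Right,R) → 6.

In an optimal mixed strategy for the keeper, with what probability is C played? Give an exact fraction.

10/11

Row minima: Left → 0, Center → 8, Right → 3; maximin = 8.
Column maxima: L → 15, C → 9, R → 10; minimax = 9.
8 ≠ 9, so there is no saddle point; optimal play is mixed.
Right is strictly dominated by Center, so the kicker never plays it.
L is strictly dominated by R (it gives the kicker strictly more in every row), so the keeper never plays it.
On the remaining 2×2 (Left, Center vs C, R):
Let the kicker play Left with probability p. Expected payoff against C: 9p + 8(1−p) = p + 8; against R: 0p + 10(1−p) = −10p + 10.
Setting these equal: p + 8 = −10p + 10 ⇒ 11p = 2 ⇒ p = 2/11, and the value is (1)·(2/11) + 8 = 90/11.
For the keeper: with q = P(C), equating Left's and Center's payoffs gives 9q = −2q + 10 ⇒ q = 10/11.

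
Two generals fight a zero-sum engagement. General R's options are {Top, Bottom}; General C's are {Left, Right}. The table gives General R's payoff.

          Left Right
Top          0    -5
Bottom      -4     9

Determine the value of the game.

Row minima: Top → -5, Bottom → -4; maximin = -4.
Column maxima: Left → 0, Right → 9; minimax = 0.
-4 ≠ 0, so there is no saddle point; optimal play is mixed.
Let General R play Top with probability p. Expected payoff against Left: 0p + (-4)(1−p) = 4p − 4; against Right: (-5)p + 9(1−p) = −14p + 9.
Setting these equal: 4p − 4 = −14p + 9 ⇒ 18p = 13 ⇒ p = 13/18, and the value is (4)·(13/18) − 4 = -10/9.
For General C: with q = P(Left), equating Top's and Bottom's payoffs gives 5q − 5 = −13q + 9 ⇒ q = 7/9.

-10/9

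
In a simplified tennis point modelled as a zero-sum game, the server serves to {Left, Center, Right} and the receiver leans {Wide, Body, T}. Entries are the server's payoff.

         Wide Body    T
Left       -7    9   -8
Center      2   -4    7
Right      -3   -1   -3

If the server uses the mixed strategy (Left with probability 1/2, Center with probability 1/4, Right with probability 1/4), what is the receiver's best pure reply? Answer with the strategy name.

Wide

If the receiver plays Wide, the server's expected payoff is (1/2)·(-7) + (1/4)·2 + (1/4)·(-3) = -15/4.
If the receiver plays Body, the server's expected payoff is (1/2)·9 + (1/4)·(-4) + (1/4)·(-1) = 13/4.
If the receiver plays T, the server's expected payoff is (1/2)·(-8) + (1/4)·7 + (1/4)·(-3) = -3.
The receiver minimizes the server's payoff; the smallest is -15/4, so the best response is Wide.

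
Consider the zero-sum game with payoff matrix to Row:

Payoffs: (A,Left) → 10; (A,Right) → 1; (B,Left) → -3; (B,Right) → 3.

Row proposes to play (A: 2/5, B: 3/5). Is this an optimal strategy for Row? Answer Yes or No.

Against Left this mix gives (2/5)·10 + (3/5)·(-3) = 11/5.
Against Right this mix gives (2/5)·1 + (3/5)·3 = 11/5.
All of Column's active replies (Left, Right) yield 11/5, and no column does worse for Row. The mix makes Column indifferent and guarantees 11/5, so it is optimal.

Yes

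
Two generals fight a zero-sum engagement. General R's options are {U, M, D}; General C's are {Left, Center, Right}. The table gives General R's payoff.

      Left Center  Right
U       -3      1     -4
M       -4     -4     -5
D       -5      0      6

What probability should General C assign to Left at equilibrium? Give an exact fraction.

Row minima: U → -4, M → -5, D → -5; maximin = -4.
Column maxima: Left → -3, Center → 1, Right → 6; minimax = -3.
-4 ≠ -3, so there is no saddle point; optimal play is mixed.
M is strictly dominated by U, so General R never plays it.
With M eliminated, Center is strictly dominated by Left (it gives General R strictly more in every remaining row), so General C never plays it.
On the remaining 2×2 (U, D vs Left, Right):
Let General R play U with probability p. Expected payoff against Left: (-3)p + (-5)(1−p) = 2p − 5; against Right: (-4)p + 6(1−p) = −10p + 6.
Setting these equal: 2p − 5 = −10p + 6 ⇒ 12p = 11 ⇒ p = 11/12, and the value is (2)·(11/12) − 5 = -19/6.
For General C: with q = P(Left), equating U's and D's payoffs gives q − 4 = −11q + 6 ⇒ q = 5/6.

5/6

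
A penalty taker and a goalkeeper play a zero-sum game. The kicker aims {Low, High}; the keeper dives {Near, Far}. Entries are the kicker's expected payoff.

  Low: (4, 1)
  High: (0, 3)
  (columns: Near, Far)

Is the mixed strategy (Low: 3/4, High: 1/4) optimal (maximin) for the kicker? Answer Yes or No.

No

Against Near this mix gives (3/4)·4 + (1/4)·0 = 3.
Against Far this mix gives (3/4)·1 + (1/4)·3 = 3/2.
The keeper will play Far, holding the kicker to 3/2. Shifting weight toward the row that does better against Far would raise this floor (the equalizing mix achieves 2 against both Far and Near), so the proposed strategy is not optimal.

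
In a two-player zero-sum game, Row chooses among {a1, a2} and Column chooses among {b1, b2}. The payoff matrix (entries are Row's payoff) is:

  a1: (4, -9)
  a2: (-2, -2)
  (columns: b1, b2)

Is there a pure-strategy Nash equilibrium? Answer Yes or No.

Yes

Row minima: a1 → -9, a2 → -2; maximin = -2.
Column maxima: b1 → 4, b2 → -2; minimax = -2.
maximin = minimax = -2, so a saddle point exists.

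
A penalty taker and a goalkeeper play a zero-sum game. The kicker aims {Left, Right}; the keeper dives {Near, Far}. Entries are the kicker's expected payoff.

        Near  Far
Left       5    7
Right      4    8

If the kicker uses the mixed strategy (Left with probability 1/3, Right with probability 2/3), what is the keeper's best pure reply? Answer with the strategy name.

Near

If the keeper plays Near, the kicker's expected payoff is (1/3)·5 + (2/3)·4 = 13/3.
If the keeper plays Far, the kicker's expected payoff is (1/3)·7 + (2/3)·8 = 23/3.
The keeper minimizes the kicker's payoff; the smallest is 13/3, so the best response is Near.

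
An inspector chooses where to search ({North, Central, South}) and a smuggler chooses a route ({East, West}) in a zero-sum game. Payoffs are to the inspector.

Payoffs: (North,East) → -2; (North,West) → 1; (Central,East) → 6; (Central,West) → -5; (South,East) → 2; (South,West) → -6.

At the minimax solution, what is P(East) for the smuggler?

Row minima: North → -2, Central → -5, South → -6; maximin = -2.
Column maxima: East → 6, West → 1; minimax = 1.
-2 ≠ 1, so there is no saddle point; optimal play is mixed.
South is strictly dominated by Central, so the inspector never plays it.
On the remaining 2×2 (North, Central vs East, West):
Let the inspector play North with probability p. Expected payoff against East: (-2)p + 6(1−p) = −8p + 6; against West: 1p + (-5)(1−p) = 6p − 5.
Setting these equal: −8p + 6 = 6p − 5 ⇒ −14p = -11 ⇒ p = 11/14, and the value is (-8)·(11/14) + 6 = -2/7.
For the smuggler: with q = P(East), equating North's and Central's payoffs gives −3q + 1 = 11q − 5 ⇒ q = 3/7.

3/7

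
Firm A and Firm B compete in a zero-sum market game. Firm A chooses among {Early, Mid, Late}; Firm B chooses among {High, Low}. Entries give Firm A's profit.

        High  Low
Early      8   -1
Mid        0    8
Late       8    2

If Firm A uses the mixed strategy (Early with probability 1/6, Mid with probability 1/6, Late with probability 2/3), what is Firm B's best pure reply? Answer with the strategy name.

Low

If Firm B plays High, Firm A's expected payoff is (1/6)·8 + (1/6)·0 + (2/3)·8 = 20/3.
If Firm B plays Low, Firm A's expected payoff is (1/6)·(-1) + (1/6)·8 + (2/3)·2 = 5/2.
Firm B minimizes Firm A's payoff; the smallest is 5/2, so the best response is Low.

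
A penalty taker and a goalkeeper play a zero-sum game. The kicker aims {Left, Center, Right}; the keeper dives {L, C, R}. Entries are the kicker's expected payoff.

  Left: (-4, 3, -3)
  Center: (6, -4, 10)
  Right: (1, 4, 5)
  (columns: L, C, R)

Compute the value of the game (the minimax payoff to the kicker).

28/13

Row minima: Left → -4, Center → -4, Right → 1; maximin = 1.
Column maxima: L → 6, C → 4, R → 10; minimax = 4.
1 ≠ 4, so there is no saddle point; optimal play is mixed.
Left is strictly dominated by Right, so the kicker never plays it.
R is strictly dominated by L (it gives the kicker strictly more in every row), so the keeper never plays it.
On the remaining 2×2 (Center, Right vs L, C):
Let the kicker play Center with probability p. Expected payoff against L: 6p + 1(1−p) = 5p + 1; against C: (-4)p + 4(1−p) = −8p + 4.
Setting these equal: 5p + 1 = −8p + 4 ⇒ 13p = 3 ⇒ p = 3/13, and the value is (5)·(3/13) + 1 = 28/13.
For the keeper: with q = P(L), equating Center's and Right's payoffs gives 10q − 4 = −3q + 4 ⇒ q = 8/13.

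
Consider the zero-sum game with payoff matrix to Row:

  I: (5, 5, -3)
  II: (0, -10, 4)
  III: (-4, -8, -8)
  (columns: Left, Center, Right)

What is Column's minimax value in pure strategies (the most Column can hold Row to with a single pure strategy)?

4

Column maxima: Left → 5, Center → 5, Right → 4.
The smallest of these is 4.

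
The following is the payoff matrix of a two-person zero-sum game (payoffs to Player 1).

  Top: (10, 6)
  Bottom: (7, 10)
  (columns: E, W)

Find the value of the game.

Row minima: Top → 6, Bottom → 7; maximin = 7.
Column maxima: E → 10, W → 10; minimax = 10.
7 ≠ 10, so there is no saddle point; optimal play is mixed.
Let Player 1 play Top with probability p. Expected payoff against E: 10p + 7(1−p) = 3p + 7; against W: 6p + 10(1−p) = −4p + 10.
Setting these equal: 3p + 7 = −4p + 10 ⇒ 7p = 3 ⇒ p = 3/7, and the value is (3)·(3/7) + 7 = 58/7.
For Player 2: with q = P(E), equating Top's and Bottom's payoffs gives 4q + 6 = −3q + 10 ⇒ q = 4/7.

58/7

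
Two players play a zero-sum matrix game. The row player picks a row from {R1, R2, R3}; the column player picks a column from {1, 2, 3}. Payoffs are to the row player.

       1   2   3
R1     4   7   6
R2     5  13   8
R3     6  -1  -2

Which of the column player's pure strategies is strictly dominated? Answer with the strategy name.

2

3 holds the row player's payoff strictly below 2 in every row: 6 < 7, 8 < 13, -2 < -1.
So 2 is strictly dominated for the column player.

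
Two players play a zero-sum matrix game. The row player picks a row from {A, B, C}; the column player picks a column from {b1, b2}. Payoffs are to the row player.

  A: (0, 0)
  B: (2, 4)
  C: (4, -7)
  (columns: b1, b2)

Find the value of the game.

30/13

Row minima: A → 0, B → 2, C → -7; maximin = 2.
Column maxima: b1 → 4, b2 → 4; minimax = 4.
2 ≠ 4, so there is no saddle point; optimal play is mixed.
A is strictly dominated by B, so the row player never plays it.
On the remaining 2×2 (B, C vs b1, b2):
Let the row player play B with probability p. Expected payoff against b1: 2p + 4(1−p) = −2p + 4; against b2: 4p + (-7)(1−p) = 11p − 7.
Setting these equal: −2p + 4 = 11p − 7 ⇒ −13p = -11 ⇒ p = 11/13, and the value is (-2)·(11/13) + 4 = 30/13.
For the column player: with q = P(b1), equating B's and C's payoffs gives −2q + 4 = 11q − 7 ⇒ q = 11/13.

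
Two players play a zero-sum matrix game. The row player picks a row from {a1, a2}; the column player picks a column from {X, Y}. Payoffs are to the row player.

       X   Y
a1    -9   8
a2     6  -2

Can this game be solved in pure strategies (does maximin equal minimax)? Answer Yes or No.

No

Row minima: a1 → -9, a2 → -2; maximin = -2.
Column maxima: X → 6, Y → 8; minimax = 6.
-2 ≠ 6, so no pure-strategy equilibrium exists.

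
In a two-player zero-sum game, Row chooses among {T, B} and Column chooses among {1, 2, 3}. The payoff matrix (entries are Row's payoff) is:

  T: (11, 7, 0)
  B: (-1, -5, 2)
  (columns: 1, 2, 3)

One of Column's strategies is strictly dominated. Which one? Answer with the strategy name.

1

2 holds Row's payoff strictly below 1 in every row: 7 < 11, -5 < -1.
So 1 is strictly dominated for Column.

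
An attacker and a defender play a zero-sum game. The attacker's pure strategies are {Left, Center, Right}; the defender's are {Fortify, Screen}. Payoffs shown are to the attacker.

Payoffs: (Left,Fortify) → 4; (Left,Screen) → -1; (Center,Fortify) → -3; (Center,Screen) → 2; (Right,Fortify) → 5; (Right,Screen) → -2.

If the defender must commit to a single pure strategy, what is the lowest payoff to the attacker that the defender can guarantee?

2

Column maxima: Fortify → 5, Screen → 2.
The smallest of these is 2.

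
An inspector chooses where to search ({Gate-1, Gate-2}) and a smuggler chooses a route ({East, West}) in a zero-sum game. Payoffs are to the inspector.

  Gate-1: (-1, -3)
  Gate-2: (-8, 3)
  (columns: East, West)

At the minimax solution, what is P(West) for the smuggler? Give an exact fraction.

7/13

Row minima: Gate-1 → -3, Gate-2 → -8; maximin = -3.
Column maxima: East → -1, West → 3; minimax = -1.
-3 ≠ -1, so there is no saddle point; optimal play is mixed.
Let the inspector play Gate-1 with probability p. Expected payoff against East: (-1)p + (-8)(1−p) = 7p − 8; against West: (-3)p + 3(1−p) = −6p + 3.
Setting these equal: 7p − 8 = −6p + 3 ⇒ 13p = 11 ⇒ p = 11/13, and the value is (7)·(11/13) − 8 = -27/13.
For the smuggler: with q = P(East), equating Gate-1's and Gate-2's payoffs gives 2q − 3 = −11q + 3 ⇒ q = 6/13.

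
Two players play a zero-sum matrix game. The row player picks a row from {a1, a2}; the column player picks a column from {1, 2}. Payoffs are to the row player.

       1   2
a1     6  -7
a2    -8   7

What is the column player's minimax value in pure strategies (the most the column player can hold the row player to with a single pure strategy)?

Column maxima: 1 → 6, 2 → 7.
The smallest of these is 6.

6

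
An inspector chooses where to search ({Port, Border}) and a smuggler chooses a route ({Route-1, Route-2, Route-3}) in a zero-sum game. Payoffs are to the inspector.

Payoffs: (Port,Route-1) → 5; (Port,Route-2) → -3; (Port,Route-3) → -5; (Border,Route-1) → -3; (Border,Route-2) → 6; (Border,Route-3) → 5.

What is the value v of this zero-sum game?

5/9

Row minima: Port → -5, Border → -3; maximin = -3.
Column maxima: Route-1 → 5, Route-2 → 6, Route-3 → 5; minimax = 5.
-3 ≠ 5, so there is no saddle point; optimal play is mixed.
Route-2 is strictly dominated by Route-3 (it gives the inspector strictly more in every row), so the smuggler never plays it.
On the remaining 2×2 (Port, Border vs Route-1, Route-3):
Let the inspector play Port with probability p. Expected payoff against Route-1: 5p + (-3)(1−p) = 8p − 3; against Route-3: (-5)p + 5(1−p) = −10p + 5.
Setting these equal: 8p − 3 = −10p + 5 ⇒ 18p = 8 ⇒ p = 4/9, and the value is (8)·(4/9) − 3 = 5/9.
For the smuggler: with q = P(Route-1), equating Port's and Border's payoffs gives 10q − 5 = −8q + 5 ⇒ q = 5/9.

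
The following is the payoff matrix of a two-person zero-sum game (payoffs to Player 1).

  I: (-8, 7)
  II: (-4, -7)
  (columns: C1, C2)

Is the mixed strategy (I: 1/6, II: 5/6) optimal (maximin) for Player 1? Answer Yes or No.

Against C1 this mix gives (1/6)·(-8) + (5/6)·(-4) = -14/3.
Against C2 this mix gives (1/6)·7 + (5/6)·(-7) = -14/3.
All of Player 2's active replies (C1, C2) yield -14/3, and no column does worse for Player 1. The mix makes Player 2 indifferent and guarantees -14/3, so it is optimal.

Yes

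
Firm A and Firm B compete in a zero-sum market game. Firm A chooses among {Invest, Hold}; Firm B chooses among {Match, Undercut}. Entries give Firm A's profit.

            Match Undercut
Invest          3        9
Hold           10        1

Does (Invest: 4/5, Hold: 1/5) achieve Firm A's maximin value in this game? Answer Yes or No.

Against Match this mix gives (4/5)·3 + (1/5)·10 = 22/5.
Against Undercut this mix gives (4/5)·9 + (1/5)·1 = 37/5.
Firm B will play Match, holding Firm A to 22/5. Shifting weight toward the row that does better against Match would raise this floor (the equalizing mix achieves 29/5 against both Match and Undercut), so the proposed strategy is not optimal.

No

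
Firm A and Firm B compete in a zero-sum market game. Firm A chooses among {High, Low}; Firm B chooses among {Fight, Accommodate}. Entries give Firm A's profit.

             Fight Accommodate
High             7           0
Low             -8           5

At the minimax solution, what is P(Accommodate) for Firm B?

Row minima: High → 0, Low → -8; maximin = 0.
Column maxima: Fight → 7, Accommodate → 5; minimax = 5.
0 ≠ 5, so there is no saddle point; optimal play is mixed.
Let Firm A play High with probability p. Expected payoff against Fight: 7p + (-8)(1−p) = 15p − 8; against Accommodate: 0p + 5(1−p) = −5p + 5.
Setting these equal: 15p − 8 = −5p + 5 ⇒ 20p = 13 ⇒ p = 13/20, and the value is (15)·(13/20) − 8 = 7/4.
For Firm B: with q = P(Fight), equating High's and Low's payoffs gives 7q = −13q + 5 ⇒ q = 1/4.

3/4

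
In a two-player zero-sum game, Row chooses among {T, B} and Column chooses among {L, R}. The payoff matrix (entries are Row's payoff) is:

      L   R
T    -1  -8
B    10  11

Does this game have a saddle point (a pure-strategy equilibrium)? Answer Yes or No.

Yes

Row minima: T → -8, B → 10; maximin = 10.
Column maxima: L → 10, R → 11; minimax = 10.
maximin = minimax = 10, so a saddle point exists.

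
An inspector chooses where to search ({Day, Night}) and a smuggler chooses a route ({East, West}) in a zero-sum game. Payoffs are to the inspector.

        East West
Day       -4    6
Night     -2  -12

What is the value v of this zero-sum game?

Row minima: Day → -4, Night → -12; maximin = -4.
Column maxima: East → -2, West → 6; minimax = -2.
-4 ≠ -2, so there is no saddle point; optimal play is mixed.
Let the inspector play Day with probability p. Expected payoff against East: (-4)p + (-2)(1−p) = −2p − 2; against West: 6p + (-12)(1−p) = 18p − 12.
Setting these equal: −2p − 2 = 18p − 12 ⇒ −20p = -10 ⇒ p = 1/2, and the value is (-2)·(1/2) − 2 = -3.
For the smuggler: with q = P(East), equating Day's and Night's payoffs gives −10q + 6 = 10q − 12 ⇒ q = 9/10.

-3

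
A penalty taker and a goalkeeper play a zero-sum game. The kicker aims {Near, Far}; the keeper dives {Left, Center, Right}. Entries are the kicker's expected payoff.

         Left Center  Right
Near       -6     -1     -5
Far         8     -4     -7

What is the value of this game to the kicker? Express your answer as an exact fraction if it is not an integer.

Row minima: Near → -6, Far → -7; maximin = -6.
Column maxima: Left → 8, Center → -1, Right → -5; minimax = -5.
-6 ≠ -5, so there is no saddle point; optimal play is mixed.
Center is strictly dominated by Right (it gives the kicker strictly more in every row), so the keeper never plays it.
On the remaining 2×2 (Near, Far vs Left, Right):
Let the kicker play Near with probability p. Expected payoff against Left: (-6)p + 8(1−p) = −14p + 8; against Right: (-5)p + (-7)(1−p) = 2p − 7.
Setting these equal: −14p + 8 = 2p − 7 ⇒ −16p = -15 ⇒ p = 15/16, and the value is (-14)·(15/16) + 8 = -41/8.
For the keeper: with q = P(Left), equating Near's and Far's payoffs gives −q − 5 = 15q − 7 ⇒ q = 1/8.

-41/8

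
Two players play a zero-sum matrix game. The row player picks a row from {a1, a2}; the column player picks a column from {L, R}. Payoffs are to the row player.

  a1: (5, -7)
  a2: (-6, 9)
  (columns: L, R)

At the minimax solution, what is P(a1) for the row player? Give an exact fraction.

5/9

Row minima: a1 → -7, a2 → -6; maximin = -6.
Column maxima: L → 5, R → 9; minimax = 5.
-6 ≠ 5, so there is no saddle point; optimal play is mixed.
Let the row player play a1 with probability p. Expected payoff against L: 5p + (-6)(1−p) = 11p − 6; against R: (-7)p + 9(1−p) = −16p + 9.
Setting these equal: 11p − 6 = −16p + 9 ⇒ 27p = 15 ⇒ p = 5/9, and the value is (11)·(5/9) − 6 = 1/9.
For the column player: with q = P(L), equating a1's and a2's payoffs gives 12q − 7 = −15q + 9 ⇒ q = 16/27.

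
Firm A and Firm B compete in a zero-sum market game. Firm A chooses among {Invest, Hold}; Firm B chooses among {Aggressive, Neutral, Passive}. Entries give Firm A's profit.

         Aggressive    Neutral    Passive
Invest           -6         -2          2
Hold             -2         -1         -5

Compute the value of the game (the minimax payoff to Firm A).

Row minima: Invest → -6, Hold → -5; maximin = -5.
Column maxima: Aggressive → -2, Neutral → -1, Passive → 2; minimax = -2.
-5 ≠ -2, so there is no saddle point; optimal play is mixed.
Neutral is strictly dominated by Aggressive (it gives Firm A strictly more in every row), so Firm B never plays it.
On the remaining 2×2 (Invest, Hold vs Aggressive, Passive):
Let Firm A play Invest with probability p. Expected payoff against Aggressive: (-6)p + (-2)(1−p) = −4p − 2; against Passive: 2p + (-5)(1−p) = 7p − 5.
Setting these equal: −4p − 2 = 7p − 5 ⇒ −11p = -3 ⇒ p = 3/11, and the value is (-4)·(3/11) − 2 = -34/11.
For Firm B: with q = P(Aggressive), equating Invest's and Hold's payoffs gives −8q + 2 = 3q − 5 ⇒ q = 7/11.

-34/11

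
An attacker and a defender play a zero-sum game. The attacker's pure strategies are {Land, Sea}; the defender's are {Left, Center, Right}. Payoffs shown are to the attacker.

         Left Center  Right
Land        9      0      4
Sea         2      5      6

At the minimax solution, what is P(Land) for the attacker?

Row minima: Land → 0, Sea → 2; maximin = 2.
Column maxima: Left → 9, Center → 5, Right → 6; minimax = 5.
2 ≠ 5, so there is no saddle point; optimal play is mixed.
Right is strictly dominated by Center (it gives the attacker strictly more in every row), so the defender never plays it.
On the remaining 2×2 (Land, Sea vs Left, Center):
Let the attacker play Land with probability p. Expected payoff against Left: 9p + 2(1−p) = 7p + 2; against Center: 0p + 5(1−p) = −5p + 5.
Setting these equal: 7p + 2 = −5p + 5 ⇒ 12p = 3 ⇒ p = 1/4, and the value is (7)·(1/4) + 2 = 15/4.
For the defender: with q = P(Left), equating Land's and Sea's payoffs gives 9q = −3q + 5 ⇒ q = 5/12.

1/4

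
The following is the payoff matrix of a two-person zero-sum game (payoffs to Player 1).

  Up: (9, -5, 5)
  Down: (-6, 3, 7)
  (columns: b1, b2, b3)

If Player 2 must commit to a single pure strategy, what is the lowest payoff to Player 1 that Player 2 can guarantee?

Column maxima: b1 → 9, b2 → 3, b3 → 7.
The smallest of these is 3.

3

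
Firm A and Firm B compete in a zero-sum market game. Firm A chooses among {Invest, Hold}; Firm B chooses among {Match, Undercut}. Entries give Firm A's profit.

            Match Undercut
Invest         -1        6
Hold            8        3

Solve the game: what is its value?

17/4

Row minima: Invest → -1, Hold → 3; maximin = 3.
Column maxima: Match → 8, Undercut → 6; minimax = 6.
3 ≠ 6, so there is no saddle point; optimal play is mixed.
Let Firm A play Invest with probability p. Expected payoff against Match: (-1)p + 8(1−p) = −9p + 8; against Undercut: 6p + 3(1−p) = 3p + 3.
Setting these equal: −9p + 8 = 3p + 3 ⇒ −12p = -5 ⇒ p = 5/12, and the value is (-9)·(5/12) + 8 = 17/4.
For Firm B: with q = P(Match), equating Invest's and Hold's payoffs gives −7q + 6 = 5q + 3 ⇒ q = 1/4.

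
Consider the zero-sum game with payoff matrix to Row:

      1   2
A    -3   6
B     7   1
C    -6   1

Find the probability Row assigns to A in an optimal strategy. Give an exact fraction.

Row minima: A → -3, B → 1, C → -6; maximin = 1.
Column maxima: 1 → 7, 2 → 6; minimax = 6.
1 ≠ 6, so there is no saddle point; optimal play is mixed.
C is strictly dominated by A, so Row never plays it.
On the remaining 2×2 (A, B vs 1, 2):
Let Row play A with probability p. Expected payoff against 1: (-3)p + 7(1−p) = −10p + 7; against 2: 6p + 1(1−p) = 5p + 1.
Setting these equal: −10p + 7 = 5p + 1 ⇒ −15p = -6 ⇒ p = 2/5, and the value is (-10)·(2/5) + 7 = 3.
For Column: with q = P(1), equating A's and B's payoffs gives −9q + 6 = 6q + 1 ⇒ q = 1/3.

2/5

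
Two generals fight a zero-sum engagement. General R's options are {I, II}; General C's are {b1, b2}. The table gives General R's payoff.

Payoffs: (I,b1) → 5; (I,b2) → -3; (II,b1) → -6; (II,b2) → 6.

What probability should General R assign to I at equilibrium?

Row minima: I → -3, II → -6; maximin = -3.
Column maxima: b1 → 5, b2 → 6; minimax = 5.
-3 ≠ 5, so there is no saddle point; optimal play is mixed.
Let General R play I with probability p. Expected payoff against b1: 5p + (-6)(1−p) = 11p − 6; against b2: (-3)p + 6(1−p) = −9p + 6.
Setting these equal: 11p − 6 = −9p + 6 ⇒ 20p = 12 ⇒ p = 3/5, and the value is (11)·(3/5) − 6 = 3/5.
For General C: with q = P(b1), equating I's and II's payoffs gives 8q − 3 = −12q + 6 ⇒ q = 9/20.

3/5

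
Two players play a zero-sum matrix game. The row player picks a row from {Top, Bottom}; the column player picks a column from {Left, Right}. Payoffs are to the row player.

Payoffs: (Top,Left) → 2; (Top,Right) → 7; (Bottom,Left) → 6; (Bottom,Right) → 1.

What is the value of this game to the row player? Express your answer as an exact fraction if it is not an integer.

Row minima: Top → 2, Bottom → 1; maximin = 2.
Column maxima: Left → 6, Right → 7; minimax = 6.
2 ≠ 6, so there is no saddle point; optimal play is mixed.
Let the row player play Top with probability p. Expected payoff against Left: 2p + 6(1−p) = −4p + 6; against Right: 7p + 1(1−p) = 6p + 1.
Setting these equal: −4p + 6 = 6p + 1 ⇒ −10p = -5 ⇒ p = 1/2, and the value is (-4)·(1/2) + 6 = 4.
For the column player: with q = P(Left), equating Top's and Bottom's payoffs gives −5q + 7 = 5q + 1 ⇒ q = 3/5.

4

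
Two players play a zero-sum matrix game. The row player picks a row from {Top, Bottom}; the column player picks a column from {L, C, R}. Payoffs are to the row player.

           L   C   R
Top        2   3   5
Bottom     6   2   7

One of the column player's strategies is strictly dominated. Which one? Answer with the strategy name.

R

L holds the row player's payoff strictly below R in every row: 2 < 5, 6 < 7.
So R is strictly dominated for the column player.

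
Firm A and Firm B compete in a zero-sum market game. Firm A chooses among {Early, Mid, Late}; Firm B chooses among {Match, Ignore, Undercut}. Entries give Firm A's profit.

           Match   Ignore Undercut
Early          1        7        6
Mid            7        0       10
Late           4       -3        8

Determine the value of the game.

49/13

Row minima: Early → 1, Mid → 0, Late → -3; maximin = 1.
Column maxima: Match → 7, Ignore → 7, Undercut → 10; minimax = 7.
1 ≠ 7, so there is no saddle point; optimal play is mixed.
Late is strictly dominated by Mid, so Firm A never plays it.
Undercut is strictly dominated by Match (it gives Firm A strictly more in every row), so Firm B never plays it.
On the remaining 2×2 (Early, Mid vs Match, Ignore):
Let Firm A play Early with probability p. Expected payoff against Match: 1p + 7(1−p) = −6p + 7; against Ignore: 7p + 0(1−p) = 7p.
Setting these equal: −6p + 7 = 7p ⇒ −13p = -7 ⇒ p = 7/13, and the value is (-6)·(7/13) + 7 = 49/13.
For Firm B: with q = P(Match), equating Early's and Mid's payoffs gives −6q + 7 = 7q ⇒ q = 7/13.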